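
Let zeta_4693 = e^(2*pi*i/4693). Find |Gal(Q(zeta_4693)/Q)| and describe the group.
|Gal(Q(zeta_4693)/Q)| = phi(4693) = 4104; group ≅ (Z/4693Z)^* ≅ Z/12Z × Z/342Z

The n-th cyclotomic polynomial Φ_4693(x) is the minimal polynomial of zeta_4693 over Q and has degree phi(4693) = 4104. So Q(zeta_4693) is a degree-4104 Galois extension with Galois group (Z/4693Z)^*. By CRT, (Z/4693Z)^* ≅ (Z/13Z)^* × (Z/361Z)^*. Each prime-power unit group is (Z/13Z)^* ≅ Z/12Z; (Z/361Z)^* ≅ Z/342Z. Hence Gal(Q(zeta_4693)/Q) ≅ Z/12Z × Z/342Z.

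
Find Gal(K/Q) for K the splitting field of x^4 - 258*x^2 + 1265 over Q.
Gal(K/Q) = V_4 (Klein four-group, Z/2Z × Z/2Z)

f factors as (x^2 - 253)(x^2 - 5), so the splitting field is K = Q(sqrt(253), sqrt(5)). The elements 253, 5, 1265 are all non-squares in Q, so sqrt(253) and sqrt(5) generate independent quadratic extensions. Thus [K:Q] = 4 and Gal(K/Q) is generated by the two order-2 automorphisms sqrt(253) ↦ -sqrt(253) and sqrt(5) ↦ -sqrt(5), giving V_4.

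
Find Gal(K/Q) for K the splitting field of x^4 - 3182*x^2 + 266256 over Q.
Gal(K/Q) = Z/2Z (cyclic of order 2)

f factors as (x^2 - 3096)(x^2 - 86), so the splitting field is K = Q(sqrt(3096), sqrt(86)). The squarefree part of 3096 is 86 and the squarefree part of 86 is also 86, so sqrt(3096) and sqrt(86) are both rational multiples of sqrt(86). Hence Q(sqrt(3096)) = Q(sqrt(86)) = Q(sqrt(86)), and the splitting field collapses to a single degree-2 extension with Galois group Z/2Z.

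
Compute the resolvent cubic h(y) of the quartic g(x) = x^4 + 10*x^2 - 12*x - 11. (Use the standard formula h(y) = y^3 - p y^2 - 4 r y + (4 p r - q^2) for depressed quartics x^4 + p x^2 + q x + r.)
h(y) = y^3 - 10*y^2 + 44*y - 584

Identify coefficients: p = 10, q = -12, r = -11.
Plug into h(y) = y^3 - p y^2 - 4 r y + (4 p r - q^2):
  h(y) = y^3 - (10) y^2 - 4*(-11) y + (4*(10)*(-11) - (-12)^2)
       = y^3 + (-10) y^2 + (44) y + (-584).
Simplifying: h(y) = y^3 - 10*y^2 + 44*y - 584.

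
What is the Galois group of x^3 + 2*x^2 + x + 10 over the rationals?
Gal(K/Q) = S_3 (symmetric group of order 6)

Compute the discriminant of x^3 + (2)*x^2 + (1)*x + (10): Δ = -2660. Since Δ is not a rational square, the Galois group is not contained in A_3; it must be the full S_3 (irreducibility of the cubic rules out anything smaller).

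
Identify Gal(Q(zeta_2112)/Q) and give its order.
|Gal(Q(zeta_2112)/Q)| = phi(2112) = 640; group ≅ (Z/2112Z)^* ≅ Z/2Z × Z/2Z × Z/10Z × Z/16Z

The n-th cyclotomic polynomial Φ_2112(x) is the minimal polynomial of zeta_2112 over Q and has degree phi(2112) = 640. So Q(zeta_2112) is a degree-640 Galois extension with Galois group (Z/2112Z)^*. By CRT, (Z/2112Z)^* ≅ (Z/64Z)^* × (Z/3Z)^* × (Z/11Z)^*. Each prime-power unit group is (Z/64Z)^* ≅ Z/2Z × Z/16Z; (Z/3Z)^* ≅ Z/2Z; (Z/11Z)^* ≅ Z/10Z. Hence Gal(Q(zeta_2112)/Q) ≅ Z/2Z × Z/2Z × Z/10Z × Z/16Z.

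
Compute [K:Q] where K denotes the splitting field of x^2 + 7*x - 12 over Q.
[K:Q] = 2

The discriminant of x^2 + (7)*x + (-12) is b^2 - 4c = 49 - (-48) = 97. Since 97 is not a perfect square in Q, the polynomial is irreducible over Q. Its two roots generate a degree-2 extension, so [K:Q] = 2.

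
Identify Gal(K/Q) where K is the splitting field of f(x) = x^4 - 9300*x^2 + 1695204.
Gal(K/Q) = Z/2Z (cyclic of order 2)

f factors as (x^2 - 9114)(x^2 - 186), so the splitting field is K = Q(sqrt(9114), sqrt(186)). The squarefree part of 9114 is 186 and the squarefree part of 186 is also 186, so sqrt(9114) and sqrt(186) are both rational multiples of sqrt(186). Hence Q(sqrt(9114)) = Q(sqrt(186)) = Q(sqrt(186)), and the splitting field collapses to a single degree-2 extension with Galois group Z/2Z.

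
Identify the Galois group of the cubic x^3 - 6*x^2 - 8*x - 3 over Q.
Gal(K/Q) = S_3 (symmetric group of order 6)

Compute the discriminant of x^3 + (-6)*x^2 + (-8)*x + (-3): Δ = -1075. Since Δ is not a rational square, the Galois group is not contained in A_3; it must be the full S_3 (irreducibility of the cubic rules out anything smaller).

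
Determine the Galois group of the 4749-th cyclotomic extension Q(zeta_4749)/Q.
|Gal(Q(zeta_4749)/Q)| = phi(4749) = 3164; group ≅ (Z/4749Z)^* ≅ Z/2Z × Z/1582Z

The n-th cyclotomic polynomial Φ_4749(x) is the minimal polynomial of zeta_4749 over Q and has degree phi(4749) = 3164. So Q(zeta_4749) is a degree-3164 Galois extension with Galois group (Z/4749Z)^*. By CRT, (Z/4749Z)^* ≅ (Z/3Z)^* × (Z/1583Z)^*. Each prime-power unit group is (Z/3Z)^* ≅ Z/2Z; (Z/1583Z)^* ≅ Z/1582Z. Hence Gal(Q(zeta_4749)/Q) ≅ Z/2Z × Z/1582Z.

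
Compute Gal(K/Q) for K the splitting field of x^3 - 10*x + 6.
Gal(K/Q) = S_3 (symmetric group of order 6)

Compute the discriminant of x^3 + (0)*x^2 + (-10)*x + (6): Δ = 3028. Since Δ is not a rational square, the Galois group is not contained in A_3; it must be the full S_3 (irreducibility of the cubic rules out anything smaller).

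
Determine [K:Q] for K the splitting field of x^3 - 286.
[K:Q] = 6

x^3 - 286 has one real root r = 286^(1/3) and two complex roots r*zeta_3, r*zeta_3^2 where zeta_3 = e^(2*pi*i/3). The splitting field is Q(r, zeta_3). [Q(r):Q] = 3 and [Q(zeta_3):Q] = 2 with gcd = 1, so [Q(r, zeta_3):Q] = 3 * 2 = 6.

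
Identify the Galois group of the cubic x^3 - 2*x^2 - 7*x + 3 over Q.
Gal(K/Q) = S_3 (symmetric group of order 6)

Compute the discriminant of x^3 + (-2)*x^2 + (-7)*x + (3): Δ = 2177. Since Δ is not a rational square, the Galois group is not contained in A_3; it must be the full S_3 (irreducibility of the cubic rules out anything smaller).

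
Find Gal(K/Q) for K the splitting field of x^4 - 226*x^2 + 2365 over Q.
Gal(K/Q) = V_4 (Klein four-group, Z/2Z × Z/2Z)

f factors as (x^2 - 215)(x^2 - 11), so the splitting field is K = Q(sqrt(215), sqrt(11)). The elements 215, 11, 2365 are all non-squares in Q, so sqrt(215) and sqrt(11) generate independent quadratic extensions. Thus [K:Q] = 4 and Gal(K/Q) is generated by the two order-2 automorphisms sqrt(215) ↦ -sqrt(215) and sqrt(11) ↦ -sqrt(11), giving V_4.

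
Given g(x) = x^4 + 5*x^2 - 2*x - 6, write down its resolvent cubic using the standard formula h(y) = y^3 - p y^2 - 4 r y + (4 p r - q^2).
h(y) = y^3 - 5*y^2 + 24*y - 124

Identify coefficients: p = 5, q = -2, r = -6.
Plug into h(y) = y^3 - p y^2 - 4 r y + (4 p r - q^2):
  h(y) = y^3 - (5) y^2 - 4*(-6) y + (4*(5)*(-6) - (-2)^2)
       = y^3 + (-5) y^2 + (24) y + (-124).
Simplifying: h(y) = y^3 - 5*y^2 + 24*y - 124.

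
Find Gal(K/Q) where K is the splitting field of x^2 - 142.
Gal(K/Q) = Z/2Z (cyclic of order 2)

x^2 - 142 is irreducible over Q since 142 is not a rational square. The splitting field Q(sqrt(142)) has degree 2 over Q, and its unique nontrivial automorphism is sqrt(142) ↦ -sqrt(142). Hence Gal(Q(sqrt(142))/Q) = Z/2Z.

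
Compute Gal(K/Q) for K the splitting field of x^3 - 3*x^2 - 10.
Gal(K/Q) = S_3 (symmetric group of order 6)

Compute the discriminant of x^3 + (-3)*x^2 + (0)*x + (-10): Δ = -3780. Since Δ is not a rational square, the Galois group is not contained in A_3; it must be the full S_3 (irreducibility of the cubic rules out anything smaller).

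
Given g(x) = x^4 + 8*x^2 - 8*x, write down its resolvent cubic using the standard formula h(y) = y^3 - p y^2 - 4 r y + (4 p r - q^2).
h(y) = y^3 - 8*y^2 - 64

Identify coefficients: p = 8, q = -8, r = 0.
Plug into h(y) = y^3 - p y^2 - 4 r y + (4 p r - q^2):
  h(y) = y^3 - (8) y^2 - 4*(0) y + (4*(8)*(0) - (-8)^2)
       = y^3 + (-8) y^2 + (0) y + (-64).
Simplifying: h(y) = y^3 - 8*y^2 - 64.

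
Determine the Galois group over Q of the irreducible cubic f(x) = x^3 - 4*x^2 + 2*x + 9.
Gal(K/Q) = S_3 (symmetric group of order 6)

Compute the discriminant of x^3 + (-4)*x^2 + (2)*x + (9): Δ = -1147. Since Δ is not a rational square, the Galois group is not contained in A_3; it must be the full S_3 (irreducibility of the cubic rules out anything smaller).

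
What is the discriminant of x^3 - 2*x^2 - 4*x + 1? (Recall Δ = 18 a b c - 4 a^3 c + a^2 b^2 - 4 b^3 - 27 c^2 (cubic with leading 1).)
Δ = 469

For x^3 + a x^2 + b x + c the discriminant is Δ = 18 a b c - 4 a^3 c + a^2 b^2 - 4 b^3 - 27 c^2.
Plug a = -2, b = -4, c = 1:
  18*(-2)*(-4)*(1) - 4*(-2)^3*(1) + (-2)^2*(-4)^2 - 4*(-4)^3 - 27*(1)^2
  = 144 + (32) + 64 + (256) + (-27)
  = 469.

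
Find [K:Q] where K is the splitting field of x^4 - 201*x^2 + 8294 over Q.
[K:Q] = 4

f factors as (x^2 - 143)(x^2 - 58); the splitting field is K = Q(sqrt(143), sqrt(58)). Since 143, 58, and 8294 are all non-squares in Q, the three subfields Q(sqrt(143)), Q(sqrt(58)), Q(sqrt(8294)) are distinct degree-2 extensions, so [K:Q] = 4 (Klein four Galois group).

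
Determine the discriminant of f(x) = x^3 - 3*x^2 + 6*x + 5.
Δ = -2295

For x^3 + a x^2 + b x + c the discriminant is Δ = 18 a b c - 4 a^3 c + a^2 b^2 - 4 b^3 - 27 c^2.
Plug a = -3, b = 6, c = 5:
  18*(-3)*(6)*(5) - 4*(-3)^3*(5) + (-3)^2*(6)^2 - 4*(6)^3 - 27*(5)^2
  = -1620 + (540) + 324 + (-864) + (-675)
  = -2295.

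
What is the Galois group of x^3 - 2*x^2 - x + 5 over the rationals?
Gal(K/Q) = S_3 (symmetric group of order 6)

Compute the discriminant of x^3 + (-2)*x^2 + (-1)*x + (5): Δ = -327. Since Δ is not a rational square, the Galois group is not contained in A_3; it must be the full S_3 (irreducibility of the cubic rules out anything smaller).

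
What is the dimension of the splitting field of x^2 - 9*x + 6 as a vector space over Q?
[K:Q] = 2

The discriminant of x^2 + (-9)*x + (6) is b^2 - 4c = 81 - (24) = 57. Since 57 is not a perfect square in Q, the polynomial is irreducible over Q. Its two roots generate a degree-2 extension, so [K:Q] = 2.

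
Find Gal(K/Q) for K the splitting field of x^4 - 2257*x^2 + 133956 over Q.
Gal(K/Q) = Z/2Z (cyclic of order 2)

f factors as (x^2 - 61)(x^2 - 2196), so the splitting field is K = Q(sqrt(61), sqrt(2196)). The squarefree part of 61 is 61 and the squarefree part of 2196 is also 61, so sqrt(61) and sqrt(2196) are both rational multiples of sqrt(61). Hence Q(sqrt(61)) = Q(sqrt(2196)) = Q(sqrt(61)), and the splitting field collapses to a single degree-2 extension with Galois group Z/2Z.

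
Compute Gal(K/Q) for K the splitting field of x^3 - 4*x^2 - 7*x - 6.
Gal(K/Q) = S_3 (symmetric group of order 6)

Compute the discriminant of x^3 + (-4)*x^2 + (-7)*x + (-6): Δ = -3376. Since Δ is not a rational square, the Galois group is not contained in A_3; it must be the full S_3 (irreducibility of the cubic rules out anything smaller).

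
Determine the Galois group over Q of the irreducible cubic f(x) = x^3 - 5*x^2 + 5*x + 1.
Gal(K/Q) = S_3 (symmetric group of order 6)

Compute the discriminant of x^3 + (-5)*x^2 + (5)*x + (1): Δ = 148. Since Δ is not a rational square, the Galois group is not contained in A_3; it must be the full S_3 (irreducibility of the cubic rules out anything smaller).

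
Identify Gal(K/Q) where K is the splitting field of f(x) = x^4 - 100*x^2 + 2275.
Gal(K/Q) = V_4 (Klein four-group, Z/2Z × Z/2Z)

f factors as (x^2 - 65)(x^2 - 35), so the splitting field is K = Q(sqrt(65), sqrt(35)). The elements 65, 35, 2275 are all non-squares in Q, so sqrt(65) and sqrt(35) generate independent quadratic extensions. Thus [K:Q] = 4 and Gal(K/Q) is generated by the two order-2 automorphisms sqrt(65) ↦ -sqrt(65) and sqrt(35) ↦ -sqrt(35), giving V_4.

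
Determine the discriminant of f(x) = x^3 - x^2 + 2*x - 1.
Δ = -23

For x^3 + a x^2 + b x + c the discriminant is Δ = 18 a b c - 4 a^3 c + a^2 b^2 - 4 b^3 - 27 c^2.
Plug a = -1, b = 2, c = -1:
  18*(-1)*(2)*(-1) - 4*(-1)^3*(-1) + (-1)^2*(2)^2 - 4*(2)^3 - 27*(-1)^2
  = 36 + (-4) + 4 + (-32) + (-27)
  = -23.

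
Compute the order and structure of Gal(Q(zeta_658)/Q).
|Gal(Q(zeta_658)/Q)| = phi(658) = 276; group ≅ (Z/658Z)^* ≅ Z/6Z × Z/46Z

The n-th cyclotomic polynomial Φ_658(x) is the minimal polynomial of zeta_658 over Q and has degree phi(658) = 276. So Q(zeta_658) is a degree-276 Galois extension with Galois group (Z/658Z)^*. By CRT, (Z/658Z)^* ≅ (Z/2Z)^* × (Z/7Z)^* × (Z/47Z)^*. Each prime-power unit group is (Z/2Z)^* ≅ trivial group (order 1); (Z/7Z)^* ≅ Z/6Z; (Z/47Z)^* ≅ Z/46Z. Hence Gal(Q(zeta_658)/Q) ≅ Z/6Z × Z/46Z.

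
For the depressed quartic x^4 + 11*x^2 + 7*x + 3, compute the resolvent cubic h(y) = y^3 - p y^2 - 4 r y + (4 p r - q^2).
h(y) = y^3 - 11*y^2 - 12*y + 83

Identify coefficients: p = 11, q = 7, r = 3.
Plug into h(y) = y^3 - p y^2 - 4 r y + (4 p r - q^2):
  h(y) = y^3 - (11) y^2 - 4*(3) y + (4*(11)*(3) - (7)^2)
       = y^3 + (-11) y^2 + (-12) y + (83).
Simplifying: h(y) = y^3 - 11*y^2 - 12*y + 83.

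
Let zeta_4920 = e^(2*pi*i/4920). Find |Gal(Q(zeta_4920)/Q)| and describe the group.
|Gal(Q(zeta_4920)/Q)| = phi(4920) = 1280; group ≅ (Z/4920Z)^* ≅ Z/2Z × Z/2Z × Z/2Z × Z/4Z × Z/40Z

The n-th cyclotomic polynomial Φ_4920(x) is the minimal polynomial of zeta_4920 over Q and has degree phi(4920) = 1280. So Q(zeta_4920) is a degree-1280 Galois extension with Galois group (Z/4920Z)^*. By CRT, (Z/4920Z)^* ≅ (Z/8Z)^* × (Z/3Z)^* × (Z/5Z)^* × (Z/41Z)^*. Each prime-power unit group is (Z/8Z)^* ≅ Z/2Z × Z/2Z; (Z/3Z)^* ≅ Z/2Z; (Z/5Z)^* ≅ Z/4Z; (Z/41Z)^* ≅ Z/40Z. Hence Gal(Q(zeta_4920)/Q) ≅ Z/2Z × Z/2Z × Z/2Z × Z/4Z × Z/40Z.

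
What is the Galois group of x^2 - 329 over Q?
Gal(K/Q) = Z/2Z (cyclic of order 2)

x^2 - 329 is irreducible over Q since 329 is not a rational square. The splitting field Q(sqrt(329)) has degree 2 over Q, and its unique nontrivial automorphism is sqrt(329) ↦ -sqrt(329). Hence Gal(Q(sqrt(329))/Q) = Z/2Z.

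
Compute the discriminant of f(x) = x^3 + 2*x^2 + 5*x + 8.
Δ = -944

For x^3 + a x^2 + b x + c the discriminant is Δ = 18 a b c - 4 a^3 c + a^2 b^2 - 4 b^3 - 27 c^2.
Plug a = 2, b = 5, c = 8:
  18*(2)*(5)*(8) - 4*(2)^3*(8) + (2)^2*(5)^2 - 4*(5)^3 - 27*(8)^2
  = 1440 + (-256) + 100 + (-500) + (-1728)
  = -944.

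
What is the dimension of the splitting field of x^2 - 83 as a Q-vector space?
[K:Q] = 2

The polynomial x^2 - 83 is irreducible over Q since 83 is not a perfect square. Its splitting field is Q(sqrt(83)), which has degree 2 over Q.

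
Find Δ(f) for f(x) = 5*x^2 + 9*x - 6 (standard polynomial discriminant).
Δ = 201

For a quadratic a x^2 + b x + c the discriminant is Δ = b^2 - 4ac = (9)^2 - 4*(5)*(-6) = 81 - (-120) = 201.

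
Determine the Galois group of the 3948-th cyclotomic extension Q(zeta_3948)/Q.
|Gal(Q(zeta_3948)/Q)| = phi(3948) = 1104; group ≅ (Z/3948Z)^* ≅ Z/2Z × Z/2Z × Z/6Z × Z/46Z

The n-th cyclotomic polynomial Φ_3948(x) is the minimal polynomial of zeta_3948 over Q and has degree phi(3948) = 1104. So Q(zeta_3948) is a degree-1104 Galois extension with Galois group (Z/3948Z)^*. By CRT, (Z/3948Z)^* ≅ (Z/4Z)^* × (Z/3Z)^* × (Z/7Z)^* × (Z/47Z)^*. Each prime-power unit group is (Z/4Z)^* ≅ Z/2Z; (Z/3Z)^* ≅ Z/2Z; (Z/7Z)^* ≅ Z/6Z; (Z/47Z)^* ≅ Z/46Z. Hence Gal(Q(zeta_3948)/Q) ≅ Z/2Z × Z/2Z × Z/6Z × Z/46Z.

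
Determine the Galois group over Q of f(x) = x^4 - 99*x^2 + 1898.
Gal(K/Q) = V_4 (Klein four-group, Z/2Z × Z/2Z)

f factors as (x^2 - 73)(x^2 - 26), so the splitting field is K = Q(sqrt(73), sqrt(26)). The elements 73, 26, 1898 are all non-squares in Q, so sqrt(73) and sqrt(26) generate independent quadratic extensions. Thus [K:Q] = 4 and Gal(K/Q) is generated by the two order-2 automorphisms sqrt(73) ↦ -sqrt(73) and sqrt(26) ↦ -sqrt(26), giving V_4.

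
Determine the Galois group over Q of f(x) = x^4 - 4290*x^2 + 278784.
Gal(K/Q) = Z/2Z (cyclic of order 2)

f factors as (x^2 - 66)(x^2 - 4224), so the splitting field is K = Q(sqrt(66), sqrt(4224)). The squarefree part of 66 is 66 and the squarefree part of 4224 is also 66, so sqrt(66) and sqrt(4224) are both rational multiples of sqrt(66). Hence Q(sqrt(66)) = Q(sqrt(4224)) = Q(sqrt(66)), and the splitting field collapses to a single degree-2 extension with Galois group Z/2Z.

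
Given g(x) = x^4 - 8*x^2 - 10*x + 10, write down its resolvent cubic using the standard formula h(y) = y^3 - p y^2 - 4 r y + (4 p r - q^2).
h(y) = y^3 + 8*y^2 - 40*y - 420

Identify coefficients: p = -8, q = -10, r = 10.
Plug into h(y) = y^3 - p y^2 - 4 r y + (4 p r - q^2):
  h(y) = y^3 - (-8) y^2 - 4*(10) y + (4*(-8)*(10) - (-10)^2)
       = y^3 + (8) y^2 + (-40) y + (-420).
Simplifying: h(y) = y^3 + 8*y^2 - 40*y - 420.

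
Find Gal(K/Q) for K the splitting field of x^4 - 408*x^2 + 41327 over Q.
Gal(K/Q) = V_4 (Klein four-group, Z/2Z × Z/2Z)

f factors as (x^2 - 187)(x^2 - 221), so the splitting field is K = Q(sqrt(187), sqrt(221)). The elements 187, 221, 41327 are all non-squares in Q, so sqrt(187) and sqrt(221) generate independent quadratic extensions. Thus [K:Q] = 4 and Gal(K/Q) is generated by the two order-2 automorphisms sqrt(187) ↦ -sqrt(187) and sqrt(221) ↦ -sqrt(221), giving V_4.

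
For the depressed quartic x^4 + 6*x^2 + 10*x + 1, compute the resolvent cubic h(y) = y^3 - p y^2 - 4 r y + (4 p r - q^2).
h(y) = y^3 - 6*y^2 - 4*y - 76

Identify coefficients: p = 6, q = 10, r = 1.
Plug into h(y) = y^3 - p y^2 - 4 r y + (4 p r - q^2):
  h(y) = y^3 - (6) y^2 - 4*(1) y + (4*(6)*(1) - (10)^2)
       = y^3 + (-6) y^2 + (-4) y + (-76).
Simplifying: h(y) = y^3 - 6*y^2 - 4*y - 76.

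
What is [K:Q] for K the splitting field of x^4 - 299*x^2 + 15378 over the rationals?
[K:Q] = 4

f factors as (x^2 - 233)(x^2 - 66); the splitting field is K = Q(sqrt(233), sqrt(66)). Since 233, 66, and 15378 are all non-squares in Q, the three subfields Q(sqrt(233)), Q(sqrt(66)), Q(sqrt(15378)) are distinct degree-2 extensions, so [K:Q] = 4 (Klein four Galois group).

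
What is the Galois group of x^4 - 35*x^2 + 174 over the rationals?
Gal(K/Q) = V_4 (Klein four-group, Z/2Z × Z/2Z)

f factors as (x^2 - 29)(x^2 - 6), so the splitting field is K = Q(sqrt(29), sqrt(6)). The elements 29, 6, 174 are all non-squares in Q, so sqrt(29) and sqrt(6) generate independent quadratic extensions. Thus [K:Q] = 4 and Gal(K/Q) is generated by the two order-2 automorphisms sqrt(29) ↦ -sqrt(29) and sqrt(6) ↦ -sqrt(6), giving V_4.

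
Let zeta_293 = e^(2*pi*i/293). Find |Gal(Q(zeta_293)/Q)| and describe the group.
|Gal(Q(zeta_293)/Q)| = phi(293) = 292; group ≅ (Z/293Z)^* ≅ Z/292Z

The n-th cyclotomic polynomial Φ_293(x) is the minimal polynomial of zeta_293 over Q and has degree phi(293) = 292. So Q(zeta_293) is a degree-292 Galois extension with Galois group (Z/293Z)^*. (Z/293Z)^* is cyclic since 293 is an odd prime power (or 4). Hence Gal(Q(zeta_293)/Q) ≅ Z/292Z.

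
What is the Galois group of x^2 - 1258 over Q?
Gal(K/Q) = Z/2Z (cyclic of order 2)

x^2 - 1258 is irreducible over Q since 1258 is not a rational square. The splitting field Q(sqrt(1258)) has degree 2 over Q, and its unique nontrivial automorphism is sqrt(1258) ↦ -sqrt(1258). Hence Gal(Q(sqrt(1258))/Q) = Z/2Z.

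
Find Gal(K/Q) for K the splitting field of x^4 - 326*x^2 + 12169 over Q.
Gal(K/Q) = V_4 (Klein four-group, Z/2Z × Z/2Z)

f factors as (x^2 - 283)(x^2 - 43), so the splitting field is K = Q(sqrt(283), sqrt(43)). The elements 283, 43, 12169 are all non-squares in Q, so sqrt(283) and sqrt(43) generate independent quadratic extensions. Thus [K:Q] = 4 and Gal(K/Q) is generated by the two order-2 automorphisms sqrt(283) ↦ -sqrt(283) and sqrt(43) ↦ -sqrt(43), giving V_4.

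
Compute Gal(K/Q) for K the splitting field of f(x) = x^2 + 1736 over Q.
Gal(K/Q) = Z/2Z (cyclic of order 2)

x^2 + 1736 is irreducible over Q since -1736 is not a rational square. The splitting field Q(sqrt(-1736)) has degree 2 over Q, and its unique nontrivial automorphism is sqrt(-1736) ↦ -sqrt(-1736). Hence Gal(Q(sqrt(-1736))/Q) = Z/2Z.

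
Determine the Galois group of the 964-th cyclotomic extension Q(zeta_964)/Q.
|Gal(Q(zeta_964)/Q)| = phi(964) = 480; group ≅ (Z/964Z)^* ≅ Z/2Z × Z/240Z

The n-th cyclotomic polynomial Φ_964(x) is the minimal polynomial of zeta_964 over Q and has degree phi(964) = 480. So Q(zeta_964) is a degree-480 Galois extension with Galois group (Z/964Z)^*. By CRT, (Z/964Z)^* ≅ (Z/4Z)^* × (Z/241Z)^*. Each prime-power unit group is (Z/4Z)^* ≅ Z/2Z; (Z/241Z)^* ≅ Z/240Z. Hence Gal(Q(zeta_964)/Q) ≅ Z/2Z × Z/240Z.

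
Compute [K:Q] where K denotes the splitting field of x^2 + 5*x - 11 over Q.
[K:Q] = 2

The discriminant of x^2 + (5)*x + (-11) is b^2 - 4c = 25 - (-44) = 69. Since 69 is not a perfect square in Q, the polynomial is irreducible over Q. Its two roots generate a degree-2 extension, so [K:Q] = 2.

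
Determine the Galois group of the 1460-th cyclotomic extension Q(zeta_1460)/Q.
|Gal(Q(zeta_1460)/Q)| = phi(1460) = 576; group ≅ (Z/1460Z)^* ≅ Z/2Z × Z/4Z × Z/72Z

The n-th cyclotomic polynomial Φ_1460(x) is the minimal polynomial of zeta_1460 over Q and has degree phi(1460) = 576. So Q(zeta_1460) is a degree-576 Galois extension with Galois group (Z/1460Z)^*. By CRT, (Z/1460Z)^* ≅ (Z/4Z)^* × (Z/5Z)^* × (Z/73Z)^*. Each prime-power unit group is (Z/4Z)^* ≅ Z/2Z; (Z/5Z)^* ≅ Z/4Z; (Z/73Z)^* ≅ Z/72Z. Hence Gal(Q(zeta_1460)/Q) ≅ Z/2Z × Z/4Z × Z/72Z.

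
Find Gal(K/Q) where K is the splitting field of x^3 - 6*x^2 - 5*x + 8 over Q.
Gal(K/Q) = S_3 (symmetric group of order 6)

Compute the discriminant of x^3 + (-6)*x^2 + (-5)*x + (8): Δ = 10904. Since Δ is not a rational square, the Galois group is not contained in A_3; it must be the full S_3 (irreducibility of the cubic rules out anything smaller).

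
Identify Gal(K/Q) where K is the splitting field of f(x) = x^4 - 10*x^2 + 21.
Gal(K/Q) = V_4 (Klein four-group, Z/2Z × Z/2Z)

f factors as (x^2 - 7)(x^2 - 3), so the splitting field is K = Q(sqrt(7), sqrt(3)). The elements 7, 3, 21 are all non-squares in Q, so sqrt(7) and sqrt(3) generate independent quadratic extensions. Thus [K:Q] = 4 and Gal(K/Q) is generated by the two order-2 automorphisms sqrt(7) ↦ -sqrt(7) and sqrt(3) ↦ -sqrt(3), giving V_4.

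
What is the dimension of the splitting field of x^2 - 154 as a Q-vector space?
[K:Q] = 2

The polynomial x^2 - 154 is irreducible over Q since 154 is not a perfect square. Its splitting field is Q(sqrt(154)), which has degree 2 over Q.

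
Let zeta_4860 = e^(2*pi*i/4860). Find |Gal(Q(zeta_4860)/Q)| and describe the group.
|Gal(Q(zeta_4860)/Q)| = phi(4860) = 1296; group ≅ (Z/4860Z)^* ≅ Z/2Z × Z/4Z × Z/162Z

The n-th cyclotomic polynomial Φ_4860(x) is the minimal polynomial of zeta_4860 over Q and has degree phi(4860) = 1296. So Q(zeta_4860) is a degree-1296 Galois extension with Galois group (Z/4860Z)^*. By CRT, (Z/4860Z)^* ≅ (Z/4Z)^* × (Z/243Z)^* × (Z/5Z)^*. Each prime-power unit group is (Z/4Z)^* ≅ Z/2Z; (Z/243Z)^* ≅ Z/162Z; (Z/5Z)^* ≅ Z/4Z. Hence Gal(Q(zeta_4860)/Q) ≅ Z/2Z × Z/4Z × Z/162Z.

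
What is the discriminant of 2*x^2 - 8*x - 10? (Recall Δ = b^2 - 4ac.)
Δ = 144

For a quadratic a x^2 + b x + c the discriminant is Δ = b^2 - 4ac = (-8)^2 - 4*(2)*(-10) = 64 - (-80) = 144.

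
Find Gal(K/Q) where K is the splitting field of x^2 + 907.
Gal(K/Q) = Z/2Z (cyclic of order 2)

x^2 + 907 is irreducible over Q since -907 is not a rational square. The splitting field Q(sqrt(-907)) has degree 2 over Q, and its unique nontrivial automorphism is sqrt(-907) ↦ -sqrt(-907). Hence Gal(Q(sqrt(-907))/Q) = Z/2Z.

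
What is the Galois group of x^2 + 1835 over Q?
Gal(K/Q) = Z/2Z (cyclic of order 2)

x^2 + 1835 is irreducible over Q since -1835 is not a rational square. The splitting field Q(sqrt(-1835)) has degree 2 over Q, and its unique nontrivial automorphism is sqrt(-1835) ↦ -sqrt(-1835). Hence Gal(Q(sqrt(-1835))/Q) = Z/2Z.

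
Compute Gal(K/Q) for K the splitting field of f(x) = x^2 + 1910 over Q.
Gal(K/Q) = Z/2Z (cyclic of order 2)

x^2 + 1910 is irreducible over Q since -1910 is not a rational square. The splitting field Q(sqrt(-1910)) has degree 2 over Q, and its unique nontrivial automorphism is sqrt(-1910) ↦ -sqrt(-1910). Hence Gal(Q(sqrt(-1910))/Q) = Z/2Z.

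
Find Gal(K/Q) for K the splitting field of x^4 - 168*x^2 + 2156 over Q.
Gal(K/Q) = V_4 (Klein four-group, Z/2Z × Z/2Z)

f factors as (x^2 - 154)(x^2 - 14), so the splitting field is K = Q(sqrt(154), sqrt(14)). The elements 154, 14, 2156 are all non-squares in Q, so sqrt(154) and sqrt(14) generate independent quadratic extensions. Thus [K:Q] = 4 and Gal(K/Q) is generated by the two order-2 automorphisms sqrt(154) ↦ -sqrt(154) and sqrt(14) ↦ -sqrt(14), giving V_4.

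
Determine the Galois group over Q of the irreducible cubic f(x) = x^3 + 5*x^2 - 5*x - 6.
Gal(K/Q) = S_3 (symmetric group of order 6)

Compute the discriminant of x^3 + (5)*x^2 + (-5)*x + (-6): Δ = 5853. Since Δ is not a rational square, the Galois group is not contained in A_3; it must be the full S_3 (irreducibility of the cubic rules out anything smaller).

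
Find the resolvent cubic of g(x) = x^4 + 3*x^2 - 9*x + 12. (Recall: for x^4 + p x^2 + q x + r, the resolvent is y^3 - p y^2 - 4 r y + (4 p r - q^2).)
h(y) = y^3 - 3*y^2 - 48*y + 63

Identify coefficients: p = 3, q = -9, r = 12.
Plug into h(y) = y^3 - p y^2 - 4 r y + (4 p r - q^2):
  h(y) = y^3 - (3) y^2 - 4*(12) y + (4*(3)*(12) - (-9)^2)
       = y^3 + (-3) y^2 + (-48) y + (63).
Simplifying: h(y) = y^3 - 3*y^2 - 48*y + 63.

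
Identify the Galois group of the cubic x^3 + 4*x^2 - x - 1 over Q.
Gal(K/Q) = S_3 (symmetric group of order 6)

Compute the discriminant of x^3 + (4)*x^2 + (-1)*x + (-1): Δ = 321. Since Δ is not a rational square, the Galois group is not contained in A_3; it must be the full S_3 (irreducibility of the cubic rules out anything smaller).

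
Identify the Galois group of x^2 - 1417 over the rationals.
Gal(K/Q) = Z/2Z (cyclic of order 2)

x^2 - 1417 is irreducible over Q since 1417 is not a rational square. The splitting field Q(sqrt(1417)) has degree 2 over Q, and its unique nontrivial automorphism is sqrt(1417) ↦ -sqrt(1417). Hence Gal(Q(sqrt(1417))/Q) = Z/2Z.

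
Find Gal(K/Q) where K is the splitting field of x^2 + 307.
Gal(K/Q) = Z/2Z (cyclic of order 2)

x^2 + 307 is irreducible over Q since -307 is not a rational square. The splitting field Q(sqrt(-307)) has degree 2 over Q, and its unique nontrivial automorphism is sqrt(-307) ↦ -sqrt(-307). Hence Gal(Q(sqrt(-307))/Q) = Z/2Z.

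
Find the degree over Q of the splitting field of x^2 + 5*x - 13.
[K:Q] = 2

The discriminant of x^2 + (5)*x + (-13) is b^2 - 4c = 25 - (-52) = 77. Since 77 is not a perfect square in Q, the polynomial is irreducible over Q. Its two roots generate a degree-2 extension, so [K:Q] = 2.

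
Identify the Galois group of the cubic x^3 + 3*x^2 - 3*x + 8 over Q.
Gal(K/Q) = S_3 (symmetric group of order 6)

Compute the discriminant of x^3 + (3)*x^2 + (-3)*x + (8): Δ = -3699. Since Δ is not a rational square, the Galois group is not contained in A_3; it must be the full S_3 (irreducibility of the cubic rules out anything smaller).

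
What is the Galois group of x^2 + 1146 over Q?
Gal(K/Q) = Z/2Z (cyclic of order 2)

x^2 + 1146 is irreducible over Q since -1146 is not a rational square. The splitting field Q(sqrt(-1146)) has degree 2 over Q, and its unique nontrivial automorphism is sqrt(-1146) ↦ -sqrt(-1146). Hence Gal(Q(sqrt(-1146))/Q) = Z/2Z.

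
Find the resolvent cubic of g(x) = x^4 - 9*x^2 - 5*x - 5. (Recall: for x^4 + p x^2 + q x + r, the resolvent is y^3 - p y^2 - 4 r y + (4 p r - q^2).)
h(y) = y^3 + 9*y^2 + 20*y + 155

Identify coefficients: p = -9, q = -5, r = -5.
Plug into h(y) = y^3 - p y^2 - 4 r y + (4 p r - q^2):
  h(y) = y^3 - (-9) y^2 - 4*(-5) y + (4*(-9)*(-5) - (-5)^2)
       = y^3 + (9) y^2 + (20) y + (155).
Simplifying: h(y) = y^3 + 9*y^2 + 20*y + 155.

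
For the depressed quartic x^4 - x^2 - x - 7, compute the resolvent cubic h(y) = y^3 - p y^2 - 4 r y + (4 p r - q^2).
h(y) = y^3 + y^2 + 28*y + 27

Identify coefficients: p = -1, q = -1, r = -7.
Plug into h(y) = y^3 - p y^2 - 4 r y + (4 p r - q^2):
  h(y) = y^3 - (-1) y^2 - 4*(-7) y + (4*(-1)*(-7) - (-1)^2)
       = y^3 + (1) y^2 + (28) y + (27).
Simplifying: h(y) = y^3 + y^2 + 28*y + 27.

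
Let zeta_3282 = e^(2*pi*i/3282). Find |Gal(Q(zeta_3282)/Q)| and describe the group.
|Gal(Q(zeta_3282)/Q)| = phi(3282) = 1092; group ≅ (Z/3282Z)^* ≅ Z/2Z × Z/546Z

The n-th cyclotomic polynomial Φ_3282(x) is the minimal polynomial of zeta_3282 over Q and has degree phi(3282) = 1092. So Q(zeta_3282) is a degree-1092 Galois extension with Galois group (Z/3282Z)^*. By CRT, (Z/3282Z)^* ≅ (Z/2Z)^* × (Z/3Z)^* × (Z/547Z)^*. Each prime-power unit group is (Z/2Z)^* ≅ trivial group (order 1); (Z/3Z)^* ≅ Z/2Z; (Z/547Z)^* ≅ Z/546Z. Hence Gal(Q(zeta_3282)/Q) ≅ Z/2Z × Z/546Z.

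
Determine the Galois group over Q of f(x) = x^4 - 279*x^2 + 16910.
Gal(K/Q) = V_4 (Klein four-group, Z/2Z × Z/2Z)

f factors as (x^2 - 89)(x^2 - 190), so the splitting field is K = Q(sqrt(89), sqrt(190)). The elements 89, 190, 16910 are all non-squares in Q, so sqrt(89) and sqrt(190) generate independent quadratic extensions. Thus [K:Q] = 4 and Gal(K/Q) is generated by the two order-2 automorphisms sqrt(89) ↦ -sqrt(89) and sqrt(190) ↦ -sqrt(190), giving V_4.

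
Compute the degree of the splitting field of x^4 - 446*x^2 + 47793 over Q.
[K:Q] = 4

f factors as (x^2 - 267)(x^2 - 179); the splitting field is K = Q(sqrt(267), sqrt(179)). Since 267, 179, and 47793 are all non-squares in Q, the three subfields Q(sqrt(267)), Q(sqrt(179)), Q(sqrt(47793)) are distinct degree-2 extensions, so [K:Q] = 4 (Klein four Galois group).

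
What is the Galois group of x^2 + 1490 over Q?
Gal(K/Q) = Z/2Z (cyclic of order 2)

x^2 + 1490 is irreducible over Q since -1490 is not a rational square. The splitting field Q(sqrt(-1490)) has degree 2 over Q, and its unique nontrivial automorphism is sqrt(-1490) ↦ -sqrt(-1490). Hence Gal(Q(sqrt(-1490))/Q) = Z/2Z.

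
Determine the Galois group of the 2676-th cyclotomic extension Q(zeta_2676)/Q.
|Gal(Q(zeta_2676)/Q)| = phi(2676) = 888; group ≅ (Z/2676Z)^* ≅ Z/2Z × Z/2Z × Z/222Z

The n-th cyclotomic polynomial Φ_2676(x) is the minimal polynomial of zeta_2676 over Q and has degree phi(2676) = 888. So Q(zeta_2676) is a degree-888 Galois extension with Galois group (Z/2676Z)^*. By CRT, (Z/2676Z)^* ≅ (Z/4Z)^* × (Z/3Z)^* × (Z/223Z)^*. Each prime-power unit group is (Z/4Z)^* ≅ Z/2Z; (Z/3Z)^* ≅ Z/2Z; (Z/223Z)^* ≅ Z/222Z. Hence Gal(Q(zeta_2676)/Q) ≅ Z/2Z × Z/2Z × Z/222Z.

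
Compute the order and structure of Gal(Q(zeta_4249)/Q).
|Gal(Q(zeta_4249)/Q)| = phi(4249) = 3636; group ≅ (Z/4249Z)^* ≅ Z/6Z × Z/606Z

The n-th cyclotomic polynomial Φ_4249(x) is the minimal polynomial of zeta_4249 over Q and has degree phi(4249) = 3636. So Q(zeta_4249) is a degree-3636 Galois extension with Galois group (Z/4249Z)^*. By CRT, (Z/4249Z)^* ≅ (Z/7Z)^* × (Z/607Z)^*. Each prime-power unit group is (Z/7Z)^* ≅ Z/6Z; (Z/607Z)^* ≅ Z/606Z. Hence Gal(Q(zeta_4249)/Q) ≅ Z/6Z × Z/606Z.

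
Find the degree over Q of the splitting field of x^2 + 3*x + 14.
[K:Q] = 2

The discriminant of x^2 + (3)*x + (14) is b^2 - 4c = 9 - (56) = -47. Since -47 is not a perfect square in Q, the polynomial is irreducible over Q. Its two roots generate a degree-2 extension, so [K:Q] = 2.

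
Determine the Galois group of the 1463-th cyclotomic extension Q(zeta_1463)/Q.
|Gal(Q(zeta_1463)/Q)| = phi(1463) = 1080; group ≅ (Z/1463Z)^* ≅ Z/6Z × Z/10Z × Z/18Z

The n-th cyclotomic polynomial Φ_1463(x) is the minimal polynomial of zeta_1463 over Q and has degree phi(1463) = 1080. So Q(zeta_1463) is a degree-1080 Galois extension with Galois group (Z/1463Z)^*. By CRT, (Z/1463Z)^* ≅ (Z/7Z)^* × (Z/11Z)^* × (Z/19Z)^*. Each prime-power unit group is (Z/7Z)^* ≅ Z/6Z; (Z/11Z)^* ≅ Z/10Z; (Z/19Z)^* ≅ Z/18Z. Hence Gal(Q(zeta_1463)/Q) ≅ Z/6Z × Z/10Z × Z/18Z.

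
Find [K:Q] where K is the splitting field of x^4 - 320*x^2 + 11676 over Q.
[K:Q] = 4

f factors as (x^2 - 278)(x^2 - 42); the splitting field is K = Q(sqrt(278), sqrt(42)). Since 278, 42, and 11676 are all non-squares in Q, the three subfields Q(sqrt(278)), Q(sqrt(42)), Q(sqrt(11676)) are distinct degree-2 extensions, so [K:Q] = 4 (Klein four Galois group).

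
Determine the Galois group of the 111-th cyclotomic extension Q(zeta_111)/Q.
|Gal(Q(zeta_111)/Q)| = phi(111) = 72; group ≅ (Z/111Z)^* ≅ Z/2Z × Z/36Z

The n-th cyclotomic polynomial Φ_111(x) is the minimal polynomial of zeta_111 over Q and has degree phi(111) = 72. So Q(zeta_111) is a degree-72 Galois extension with Galois group (Z/111Z)^*. By CRT, (Z/111Z)^* ≅ (Z/3Z)^* × (Z/37Z)^*. Each prime-power unit group is (Z/3Z)^* ≅ Z/2Z; (Z/37Z)^* ≅ Z/36Z. Hence Gal(Q(zeta_111)/Q) ≅ Z/2Z × Z/36Z.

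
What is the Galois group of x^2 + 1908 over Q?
Gal(K/Q) = Z/2Z (cyclic of order 2)

x^2 + 1908 is irreducible over Q since -1908 is not a rational square. The splitting field Q(sqrt(-1908)) has degree 2 over Q, and its unique nontrivial automorphism is sqrt(-1908) ↦ -sqrt(-1908). Hence Gal(Q(sqrt(-1908))/Q) = Z/2Z.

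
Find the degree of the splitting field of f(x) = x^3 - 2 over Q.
[K:Q] = 6

x^3 - 2 has one real root r = 2^(1/3) and two complex roots r*zeta_3, r*zeta_3^2 where zeta_3 = e^(2*pi*i/3). The splitting field is Q(r, zeta_3). [Q(r):Q] = 3 and [Q(zeta_3):Q] = 2 with gcd = 1, so [Q(r, zeta_3):Q] = 3 * 2 = 6.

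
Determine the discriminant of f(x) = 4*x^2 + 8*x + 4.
Δ = 0

For a quadratic a x^2 + b x + c the discriminant is Δ = b^2 - 4ac = (8)^2 - 4*(4)*(4) = 64 - (64) = 0.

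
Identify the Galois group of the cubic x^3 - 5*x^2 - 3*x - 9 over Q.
Gal(K/Q) = S_3 (symmetric group of order 6)

Compute the discriminant of x^3 + (-5)*x^2 + (-3)*x + (-9): Δ = -8784. Since Δ is not a rational square, the Galois group is not contained in A_3; it must be the full S_3 (irreducibility of the cubic rules out anything smaller).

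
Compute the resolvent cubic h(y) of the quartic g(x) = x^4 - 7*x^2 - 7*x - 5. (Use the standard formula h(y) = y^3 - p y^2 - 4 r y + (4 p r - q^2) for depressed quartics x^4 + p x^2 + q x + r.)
h(y) = y^3 + 7*y^2 + 20*y + 91

Identify coefficients: p = -7, q = -7, r = -5.
Plug into h(y) = y^3 - p y^2 - 4 r y + (4 p r - q^2):
  h(y) = y^3 - (-7) y^2 - 4*(-5) y + (4*(-7)*(-5) - (-7)^2)
       = y^3 + (7) y^2 + (20) y + (91).
Simplifying: h(y) = y^3 + 7*y^2 + 20*y + 91.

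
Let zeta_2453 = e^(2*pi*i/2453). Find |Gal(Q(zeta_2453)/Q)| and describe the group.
|Gal(Q(zeta_2453)/Q)| = phi(2453) = 2220; group ≅ (Z/2453Z)^* ≅ Z/10Z × Z/222Z

The n-th cyclotomic polynomial Φ_2453(x) is the minimal polynomial of zeta_2453 over Q and has degree phi(2453) = 2220. So Q(zeta_2453) is a degree-2220 Galois extension with Galois group (Z/2453Z)^*. By CRT, (Z/2453Z)^* ≅ (Z/11Z)^* × (Z/223Z)^*. Each prime-power unit group is (Z/11Z)^* ≅ Z/10Z; (Z/223Z)^* ≅ Z/222Z. Hence Gal(Q(zeta_2453)/Q) ≅ Z/10Z × Z/222Z.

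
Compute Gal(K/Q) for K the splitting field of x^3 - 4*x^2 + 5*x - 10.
Gal(K/Q) = S_3 (symmetric group of order 6)

Compute the discriminant of x^3 + (-4)*x^2 + (5)*x + (-10): Δ = -1760. Since Δ is not a rational square, the Galois group is not contained in A_3; it must be the full S_3 (irreducibility of the cubic rules out anything smaller).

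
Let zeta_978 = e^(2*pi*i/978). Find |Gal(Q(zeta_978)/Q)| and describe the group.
|Gal(Q(zeta_978)/Q)| = phi(978) = 324; group ≅ (Z/978Z)^* ≅ Z/2Z × Z/162Z

The n-th cyclotomic polynomial Φ_978(x) is the minimal polynomial of zeta_978 over Q and has degree phi(978) = 324. So Q(zeta_978) is a degree-324 Galois extension with Galois group (Z/978Z)^*. By CRT, (Z/978Z)^* ≅ (Z/2Z)^* × (Z/3Z)^* × (Z/163Z)^*. Each prime-power unit group is (Z/2Z)^* ≅ trivial group (order 1); (Z/3Z)^* ≅ Z/2Z; (Z/163Z)^* ≅ Z/162Z. Hence Gal(Q(zeta_978)/Q) ≅ Z/2Z × Z/162Z.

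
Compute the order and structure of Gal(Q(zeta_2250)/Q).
|Gal(Q(zeta_2250)/Q)| = phi(2250) = 600; group ≅ (Z/2250Z)^* ≅ Z/6Z × Z/100Z

The n-th cyclotomic polynomial Φ_2250(x) is the minimal polynomial of zeta_2250 over Q and has degree phi(2250) = 600. So Q(zeta_2250) is a degree-600 Galois extension with Galois group (Z/2250Z)^*. By CRT, (Z/2250Z)^* ≅ (Z/2Z)^* × (Z/9Z)^* × (Z/125Z)^*. Each prime-power unit group is (Z/2Z)^* ≅ trivial group (order 1); (Z/9Z)^* ≅ Z/6Z; (Z/125Z)^* ≅ Z/100Z. Hence Gal(Q(zeta_2250)/Q) ≅ Z/6Z × Z/100Z.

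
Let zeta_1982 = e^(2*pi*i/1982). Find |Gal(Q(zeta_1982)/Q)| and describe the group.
|Gal(Q(zeta_1982)/Q)| = phi(1982) = 990; group ≅ (Z/1982Z)^* ≅ Z/990Z

The n-th cyclotomic polynomial Φ_1982(x) is the minimal polynomial of zeta_1982 over Q and has degree phi(1982) = 990. So Q(zeta_1982) is a degree-990 Galois extension with Galois group (Z/1982Z)^*. By CRT, (Z/1982Z)^* ≅ (Z/2Z)^* × (Z/991Z)^*. Each prime-power unit group is (Z/2Z)^* ≅ trivial group (order 1); (Z/991Z)^* ≅ Z/990Z. Hence Gal(Q(zeta_1982)/Q) ≅ Z/990Z.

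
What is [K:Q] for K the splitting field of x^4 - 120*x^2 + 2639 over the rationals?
[K:Q] = 4

f factors as (x^2 - 29)(x^2 - 91); the splitting field is K = Q(sqrt(29), sqrt(91)). Since 29, 91, and 2639 are all non-squares in Q, the three subfields Q(sqrt(29)), Q(sqrt(91)), Q(sqrt(2639)) are distinct degree-2 extensions, so [K:Q] = 4 (Klein four Galois group).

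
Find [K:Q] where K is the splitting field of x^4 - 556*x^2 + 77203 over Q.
[K:Q] = 4

f factors as (x^2 - 287)(x^2 - 269); the splitting field is K = Q(sqrt(287), sqrt(269)). Since 287, 269, and 77203 are all non-squares in Q, the three subfields Q(sqrt(287)), Q(sqrt(269)), Q(sqrt(77203)) are distinct degree-2 extensions, so [K:Q] = 4 (Klein four Galois group).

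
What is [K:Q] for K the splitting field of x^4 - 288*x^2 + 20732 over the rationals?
[K:Q] = 4

f factors as (x^2 - 142)(x^2 - 146); the splitting field is K = Q(sqrt(142), sqrt(146)). Since 142, 146, and 20732 are all non-squares in Q, the three subfields Q(sqrt(142)), Q(sqrt(146)), Q(sqrt(20732)) are distinct degree-2 extensions, so [K:Q] = 4 (Klein four Galois group).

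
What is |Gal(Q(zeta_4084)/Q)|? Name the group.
|Gal(Q(zeta_4084)/Q)| = phi(4084) = 2040; group ≅ (Z/4084Z)^* ≅ Z/2Z × Z/1020Z

The n-th cyclotomic polynomial Φ_4084(x) is the minimal polynomial of zeta_4084 over Q and has degree phi(4084) = 2040. So Q(zeta_4084) is a degree-2040 Galois extension with Galois group (Z/4084Z)^*. By CRT, (Z/4084Z)^* ≅ (Z/4Z)^* × (Z/1021Z)^*. Each prime-power unit group is (Z/4Z)^* ≅ Z/2Z; (Z/1021Z)^* ≅ Z/1020Z. Hence Gal(Q(zeta_4084)/Q) ≅ Z/2Z × Z/1020Z.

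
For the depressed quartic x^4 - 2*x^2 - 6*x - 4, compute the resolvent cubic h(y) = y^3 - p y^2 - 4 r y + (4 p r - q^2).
h(y) = y^3 + 2*y^2 + 16*y - 4

Identify coefficients: p = -2, q = -6, r = -4.
Plug into h(y) = y^3 - p y^2 - 4 r y + (4 p r - q^2):
  h(y) = y^3 - (-2) y^2 - 4*(-4) y + (4*(-2)*(-4) - (-6)^2)
       = y^3 + (2) y^2 + (16) y + (-4).
Simplifying: h(y) = y^3 + 2*y^2 + 16*y - 4.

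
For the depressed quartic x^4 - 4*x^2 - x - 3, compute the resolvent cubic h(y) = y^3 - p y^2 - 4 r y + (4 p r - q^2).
h(y) = y^3 + 4*y^2 + 12*y + 47

Identify coefficients: p = -4, q = -1, r = -3.
Plug into h(y) = y^3 - p y^2 - 4 r y + (4 p r - q^2):
  h(y) = y^3 - (-4) y^2 - 4*(-3) y + (4*(-4)*(-3) - (-1)^2)
       = y^3 + (4) y^2 + (12) y + (47).
Simplifying: h(y) = y^3 + 4*y^2 + 12*y + 47.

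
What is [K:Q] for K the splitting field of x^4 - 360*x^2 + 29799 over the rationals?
[K:Q] = 4

f factors as (x^2 - 129)(x^2 - 231); the splitting field is K = Q(sqrt(129), sqrt(231)). Since 129, 231, and 29799 are all non-squares in Q, the three subfields Q(sqrt(129)), Q(sqrt(231)), Q(sqrt(29799)) are distinct degree-2 extensions, so [K:Q] = 4 (Klein four Galois group).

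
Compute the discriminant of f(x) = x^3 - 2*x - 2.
Δ = -76

For a depressed cubic x^3 + p x + q the discriminant is Δ = -4 p^3 - 27 q^2 = -4*(-2)^3 - 27*(-2)^2 = 32 - 108 = -76.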